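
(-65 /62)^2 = 4225 /3844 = 1.10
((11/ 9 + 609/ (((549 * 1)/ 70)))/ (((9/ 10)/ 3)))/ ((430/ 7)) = 7049/ 1647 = 4.28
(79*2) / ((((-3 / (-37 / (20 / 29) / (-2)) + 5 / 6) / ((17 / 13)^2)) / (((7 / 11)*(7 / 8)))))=3601156461 / 17270110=208.52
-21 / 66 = -7 / 22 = -0.32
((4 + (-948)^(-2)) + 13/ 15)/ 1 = 21868469/ 4493520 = 4.87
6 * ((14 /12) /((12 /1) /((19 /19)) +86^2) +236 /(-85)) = -10489133 /629680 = -16.66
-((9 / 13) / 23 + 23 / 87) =-7660 / 26013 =-0.29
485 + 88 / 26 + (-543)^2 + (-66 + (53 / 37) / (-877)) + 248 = 124661009959 / 421837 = 295519.38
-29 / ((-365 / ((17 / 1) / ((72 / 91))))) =44863 / 26280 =1.71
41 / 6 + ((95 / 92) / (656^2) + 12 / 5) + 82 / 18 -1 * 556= -965998453069 / 1781591040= -542.21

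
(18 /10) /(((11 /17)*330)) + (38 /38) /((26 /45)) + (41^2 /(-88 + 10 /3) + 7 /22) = -88882862 /4994275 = -17.80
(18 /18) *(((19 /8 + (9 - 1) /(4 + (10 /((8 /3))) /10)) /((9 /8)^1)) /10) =1177 /3150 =0.37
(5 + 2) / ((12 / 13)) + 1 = 103 / 12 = 8.58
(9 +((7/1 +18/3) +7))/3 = 29/3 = 9.67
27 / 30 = 9 / 10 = 0.90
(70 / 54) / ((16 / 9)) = 35 / 48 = 0.73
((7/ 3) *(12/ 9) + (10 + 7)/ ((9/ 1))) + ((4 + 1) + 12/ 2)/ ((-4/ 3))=-13/ 4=-3.25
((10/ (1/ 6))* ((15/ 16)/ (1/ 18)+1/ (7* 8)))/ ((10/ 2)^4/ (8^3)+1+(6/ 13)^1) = 1431040/ 3787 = 377.88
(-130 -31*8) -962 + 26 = -1314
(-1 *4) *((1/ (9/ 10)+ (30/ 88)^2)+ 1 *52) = -927433/ 4356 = -212.91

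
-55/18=-3.06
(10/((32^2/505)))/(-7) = -2525/3584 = -0.70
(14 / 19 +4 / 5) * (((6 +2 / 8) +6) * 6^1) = 10731 / 95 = 112.96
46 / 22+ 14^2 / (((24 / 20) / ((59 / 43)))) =320977 / 1419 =226.20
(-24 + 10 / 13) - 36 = -770 / 13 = -59.23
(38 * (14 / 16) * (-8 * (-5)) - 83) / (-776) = -1247 / 776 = -1.61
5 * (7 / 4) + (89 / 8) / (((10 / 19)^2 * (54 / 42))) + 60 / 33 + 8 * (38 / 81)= 32473597 / 712800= 45.56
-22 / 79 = -0.28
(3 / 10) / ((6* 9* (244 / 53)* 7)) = 53 / 307440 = 0.00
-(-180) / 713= 180 / 713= 0.25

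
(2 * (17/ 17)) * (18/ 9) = 4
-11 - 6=-17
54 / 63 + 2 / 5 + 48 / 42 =12 / 5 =2.40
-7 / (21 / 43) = -43 / 3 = -14.33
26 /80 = 13 /40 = 0.32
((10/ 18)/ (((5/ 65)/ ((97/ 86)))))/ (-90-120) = -1261/ 32508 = -0.04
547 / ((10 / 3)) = 1641 / 10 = 164.10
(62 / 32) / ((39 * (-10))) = -31 / 6240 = -0.00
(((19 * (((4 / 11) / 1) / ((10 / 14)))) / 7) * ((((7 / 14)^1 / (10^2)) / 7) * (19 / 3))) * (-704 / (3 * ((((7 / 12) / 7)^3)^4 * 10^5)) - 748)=-1072904125629722 / 8203125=-130792121.98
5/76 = 0.07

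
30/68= 15/34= 0.44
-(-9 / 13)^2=-81 / 169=-0.48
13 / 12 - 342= -4091 / 12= -340.92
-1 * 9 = -9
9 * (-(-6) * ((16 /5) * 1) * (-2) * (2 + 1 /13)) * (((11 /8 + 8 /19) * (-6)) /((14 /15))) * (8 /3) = 419904 /19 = 22100.21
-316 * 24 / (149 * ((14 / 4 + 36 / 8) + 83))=-7584 / 13559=-0.56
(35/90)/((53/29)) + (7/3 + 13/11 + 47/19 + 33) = 7816255/199386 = 39.20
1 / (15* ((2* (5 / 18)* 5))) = 0.02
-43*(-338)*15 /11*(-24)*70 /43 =-8517600 /11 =-774327.27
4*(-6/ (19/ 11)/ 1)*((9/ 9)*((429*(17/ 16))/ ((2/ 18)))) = -2166021/ 38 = -57000.55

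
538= 538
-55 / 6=-9.17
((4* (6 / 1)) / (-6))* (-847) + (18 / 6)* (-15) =3343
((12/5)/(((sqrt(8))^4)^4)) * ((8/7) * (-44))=-33/4587520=-0.00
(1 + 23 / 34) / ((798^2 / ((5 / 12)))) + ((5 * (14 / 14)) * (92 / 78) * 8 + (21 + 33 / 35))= 20479668037 / 296281440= 69.12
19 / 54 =0.35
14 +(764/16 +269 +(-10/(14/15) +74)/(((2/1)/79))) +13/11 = 872169/308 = 2831.72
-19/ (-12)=19/ 12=1.58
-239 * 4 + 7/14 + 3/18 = -2866/3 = -955.33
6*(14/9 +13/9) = 18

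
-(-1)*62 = 62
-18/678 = -3/113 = -0.03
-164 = -164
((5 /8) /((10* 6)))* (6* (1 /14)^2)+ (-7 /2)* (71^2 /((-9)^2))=-55329935 /254016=-217.82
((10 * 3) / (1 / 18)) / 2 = 270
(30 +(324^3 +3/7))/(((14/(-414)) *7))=-49283756667/343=-143684421.77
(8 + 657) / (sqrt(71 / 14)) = 665 * sqrt(994) / 71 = 295.30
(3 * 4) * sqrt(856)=351.09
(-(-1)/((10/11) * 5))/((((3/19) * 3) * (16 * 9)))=209/64800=0.00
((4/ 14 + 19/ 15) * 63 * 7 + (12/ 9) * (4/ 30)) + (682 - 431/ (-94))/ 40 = 23753731/ 33840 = 701.94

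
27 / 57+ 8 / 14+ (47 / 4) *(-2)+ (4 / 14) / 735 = -4390079 / 195510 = -22.45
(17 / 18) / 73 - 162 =-212851 / 1314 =-161.99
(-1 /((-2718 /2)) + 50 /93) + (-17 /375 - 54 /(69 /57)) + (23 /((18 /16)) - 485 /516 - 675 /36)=-225833369584 /5208197625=-43.36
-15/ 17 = -0.88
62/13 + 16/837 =52102/10881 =4.79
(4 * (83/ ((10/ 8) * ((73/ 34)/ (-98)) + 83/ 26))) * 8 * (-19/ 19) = -460189184/ 548367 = -839.20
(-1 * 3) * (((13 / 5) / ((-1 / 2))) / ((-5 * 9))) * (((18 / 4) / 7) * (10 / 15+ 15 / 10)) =-169 / 350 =-0.48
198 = 198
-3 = -3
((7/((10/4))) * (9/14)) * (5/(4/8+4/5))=90/13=6.92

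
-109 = -109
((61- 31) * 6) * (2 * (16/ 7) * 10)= 57600/ 7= 8228.57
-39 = -39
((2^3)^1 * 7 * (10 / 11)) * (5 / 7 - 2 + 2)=400 / 11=36.36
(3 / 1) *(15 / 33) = 15 / 11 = 1.36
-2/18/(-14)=1/126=0.01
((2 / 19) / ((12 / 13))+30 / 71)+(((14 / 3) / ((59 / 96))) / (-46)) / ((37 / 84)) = 65760983 / 406391646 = 0.16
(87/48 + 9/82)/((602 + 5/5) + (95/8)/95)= 1261/395650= 0.00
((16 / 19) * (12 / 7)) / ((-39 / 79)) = -5056 / 1729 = -2.92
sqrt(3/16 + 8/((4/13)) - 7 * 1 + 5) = 3 * sqrt(43)/4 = 4.92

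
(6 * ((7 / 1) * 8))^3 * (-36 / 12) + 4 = -113799164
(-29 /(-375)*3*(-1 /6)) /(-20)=29 /15000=0.00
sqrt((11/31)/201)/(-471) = -sqrt(68541)/2934801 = -0.00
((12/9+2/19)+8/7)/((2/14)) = 1030/57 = 18.07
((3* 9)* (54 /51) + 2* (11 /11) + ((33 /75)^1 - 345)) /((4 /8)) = -266876 /425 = -627.94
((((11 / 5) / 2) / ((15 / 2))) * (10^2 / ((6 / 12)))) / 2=44 / 3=14.67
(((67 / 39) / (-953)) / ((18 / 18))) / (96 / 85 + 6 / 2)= -5695 / 13045617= -0.00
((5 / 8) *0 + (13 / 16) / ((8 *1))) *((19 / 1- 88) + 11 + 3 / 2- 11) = -1755 / 256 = -6.86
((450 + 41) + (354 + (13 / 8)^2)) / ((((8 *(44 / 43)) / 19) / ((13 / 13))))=44321433 / 22528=1967.39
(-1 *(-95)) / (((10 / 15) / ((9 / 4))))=2565 / 8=320.62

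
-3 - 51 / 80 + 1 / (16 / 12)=-231 / 80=-2.89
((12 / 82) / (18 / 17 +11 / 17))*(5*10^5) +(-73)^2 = 57336181 / 1189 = 48222.19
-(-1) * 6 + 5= 11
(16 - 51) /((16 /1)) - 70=-1155 /16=-72.19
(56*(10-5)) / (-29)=-280 / 29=-9.66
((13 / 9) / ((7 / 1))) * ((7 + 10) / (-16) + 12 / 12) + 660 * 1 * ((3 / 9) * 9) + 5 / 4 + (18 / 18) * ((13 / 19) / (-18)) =12647975 / 6384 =1981.20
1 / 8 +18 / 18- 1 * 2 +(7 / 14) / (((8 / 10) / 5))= 9 / 4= 2.25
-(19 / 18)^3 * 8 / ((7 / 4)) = -27436 / 5103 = -5.38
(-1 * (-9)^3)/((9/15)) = 1215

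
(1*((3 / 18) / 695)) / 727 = 1 / 3031590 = 0.00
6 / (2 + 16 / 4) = 1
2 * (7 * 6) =84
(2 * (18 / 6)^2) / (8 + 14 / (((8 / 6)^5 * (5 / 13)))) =46080 / 42593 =1.08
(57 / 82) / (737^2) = 57 / 44539858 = 0.00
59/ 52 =1.13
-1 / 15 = -0.07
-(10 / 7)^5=-100000 / 16807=-5.95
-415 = -415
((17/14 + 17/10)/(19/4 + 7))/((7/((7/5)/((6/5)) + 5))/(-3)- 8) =-7548/254975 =-0.03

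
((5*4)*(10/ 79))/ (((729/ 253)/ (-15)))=-253000/ 19197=-13.18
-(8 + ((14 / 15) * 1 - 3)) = -5.93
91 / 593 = 0.15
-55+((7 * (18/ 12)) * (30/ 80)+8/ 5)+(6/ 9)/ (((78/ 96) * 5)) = -153811/ 3120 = -49.30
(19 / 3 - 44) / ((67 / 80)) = -9040 / 201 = -44.98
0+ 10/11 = 10/11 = 0.91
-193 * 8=-1544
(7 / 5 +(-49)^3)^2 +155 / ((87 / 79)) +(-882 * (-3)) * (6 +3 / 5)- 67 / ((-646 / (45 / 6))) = 38894524945925911 / 2810100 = 13840975390.88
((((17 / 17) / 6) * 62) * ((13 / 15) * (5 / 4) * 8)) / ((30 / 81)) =1209 / 5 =241.80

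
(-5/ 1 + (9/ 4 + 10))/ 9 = 29/ 36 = 0.81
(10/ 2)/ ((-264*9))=-5/ 2376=-0.00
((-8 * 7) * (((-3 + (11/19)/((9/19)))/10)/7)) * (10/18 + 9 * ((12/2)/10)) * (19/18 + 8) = 1397888/18225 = 76.70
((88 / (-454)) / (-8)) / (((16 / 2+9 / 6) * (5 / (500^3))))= 275000000 / 4313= 63760.72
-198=-198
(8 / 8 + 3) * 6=24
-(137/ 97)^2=-18769/ 9409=-1.99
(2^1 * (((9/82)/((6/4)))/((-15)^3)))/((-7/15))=2/21525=0.00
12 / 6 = 2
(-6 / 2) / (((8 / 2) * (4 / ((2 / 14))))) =-3 / 112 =-0.03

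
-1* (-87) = 87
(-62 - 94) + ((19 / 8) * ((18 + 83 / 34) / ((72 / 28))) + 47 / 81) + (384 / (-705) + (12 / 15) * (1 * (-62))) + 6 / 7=-13469765137 / 72485280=-185.83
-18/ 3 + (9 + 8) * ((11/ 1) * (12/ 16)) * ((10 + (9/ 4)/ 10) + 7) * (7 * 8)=2705583/ 20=135279.15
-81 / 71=-1.14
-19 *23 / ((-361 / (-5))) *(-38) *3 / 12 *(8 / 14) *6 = 1380 / 7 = 197.14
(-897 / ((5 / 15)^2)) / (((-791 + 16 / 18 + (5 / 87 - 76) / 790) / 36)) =59924587320 / 162932831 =367.79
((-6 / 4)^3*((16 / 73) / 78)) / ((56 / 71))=-639 / 53144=-0.01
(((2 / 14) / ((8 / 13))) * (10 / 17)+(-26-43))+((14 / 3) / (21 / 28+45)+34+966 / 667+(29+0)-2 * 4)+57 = 338654525 / 7578396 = 44.69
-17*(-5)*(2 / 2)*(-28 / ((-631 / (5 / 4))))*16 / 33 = 2.29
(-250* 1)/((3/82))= -20500/3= -6833.33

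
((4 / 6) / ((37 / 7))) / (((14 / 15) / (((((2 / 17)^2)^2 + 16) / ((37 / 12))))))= 80181120 / 114340249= 0.70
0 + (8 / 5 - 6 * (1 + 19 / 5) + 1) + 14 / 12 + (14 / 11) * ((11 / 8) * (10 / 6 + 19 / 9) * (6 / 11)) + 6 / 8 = -4549 / 220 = -20.68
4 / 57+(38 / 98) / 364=72427 / 1016652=0.07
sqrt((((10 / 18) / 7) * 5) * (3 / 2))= 5 * sqrt(42) / 42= 0.77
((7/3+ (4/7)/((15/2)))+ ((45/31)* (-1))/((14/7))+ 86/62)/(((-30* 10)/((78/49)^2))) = -3378479/130254250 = -0.03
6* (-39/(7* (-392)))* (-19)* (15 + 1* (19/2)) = -39.70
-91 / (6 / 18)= -273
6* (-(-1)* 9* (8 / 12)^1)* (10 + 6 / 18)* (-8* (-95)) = 282720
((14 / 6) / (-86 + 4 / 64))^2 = 12544 / 17015625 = 0.00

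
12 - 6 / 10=57 / 5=11.40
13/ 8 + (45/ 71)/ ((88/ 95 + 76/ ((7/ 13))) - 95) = 29130223/ 17778968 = 1.64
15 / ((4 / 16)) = 60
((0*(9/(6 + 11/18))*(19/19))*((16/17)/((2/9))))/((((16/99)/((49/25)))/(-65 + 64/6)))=0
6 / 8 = 3 / 4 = 0.75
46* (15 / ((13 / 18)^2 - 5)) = -223560 / 1451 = -154.07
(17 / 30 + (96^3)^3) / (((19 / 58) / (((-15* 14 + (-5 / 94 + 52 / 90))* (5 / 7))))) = -76266836790301660355771179 / 241110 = -316315527312436897498.12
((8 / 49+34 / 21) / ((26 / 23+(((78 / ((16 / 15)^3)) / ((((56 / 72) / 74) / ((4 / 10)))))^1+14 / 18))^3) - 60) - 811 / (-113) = -35749215265600796204042287803119 / 676773550849754225145837095375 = -52.82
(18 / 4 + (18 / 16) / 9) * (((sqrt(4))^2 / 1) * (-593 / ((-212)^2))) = -21941 / 89888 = -0.24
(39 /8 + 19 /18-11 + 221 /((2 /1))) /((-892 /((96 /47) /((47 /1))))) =-7591 /1477821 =-0.01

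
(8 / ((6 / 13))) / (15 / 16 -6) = -832 / 243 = -3.42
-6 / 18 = -1 / 3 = -0.33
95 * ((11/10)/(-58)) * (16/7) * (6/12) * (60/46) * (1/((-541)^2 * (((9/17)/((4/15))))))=-56848/12298748301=-0.00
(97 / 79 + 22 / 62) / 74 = 1938 / 90613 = 0.02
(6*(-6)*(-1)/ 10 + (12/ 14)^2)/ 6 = 177/ 245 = 0.72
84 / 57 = 28 / 19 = 1.47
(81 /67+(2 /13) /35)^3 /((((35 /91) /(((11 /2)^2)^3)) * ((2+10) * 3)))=89654869313180843309 /25105433502240000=3571.13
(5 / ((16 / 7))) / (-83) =-35 / 1328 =-0.03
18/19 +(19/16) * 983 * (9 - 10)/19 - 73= -40581/304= -133.49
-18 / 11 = -1.64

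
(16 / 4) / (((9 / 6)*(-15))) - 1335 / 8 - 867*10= -8837.05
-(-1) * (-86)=-86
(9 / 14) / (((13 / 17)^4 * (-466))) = -751689 / 186331964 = -0.00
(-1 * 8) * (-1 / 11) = 8 / 11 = 0.73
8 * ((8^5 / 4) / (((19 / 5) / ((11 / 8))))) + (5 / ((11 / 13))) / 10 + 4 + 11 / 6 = 14872508 / 627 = 23720.11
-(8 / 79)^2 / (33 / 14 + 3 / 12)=-1792 / 455593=-0.00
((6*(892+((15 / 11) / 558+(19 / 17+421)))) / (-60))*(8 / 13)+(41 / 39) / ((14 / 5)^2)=-3577543715 / 44312268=-80.73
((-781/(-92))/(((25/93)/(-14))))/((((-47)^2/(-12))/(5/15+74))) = 226760226/1270175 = 178.53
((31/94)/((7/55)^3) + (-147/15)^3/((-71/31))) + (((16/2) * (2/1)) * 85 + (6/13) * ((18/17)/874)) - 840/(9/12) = 22409722508958821/27635291251750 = 810.91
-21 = -21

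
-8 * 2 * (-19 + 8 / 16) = 296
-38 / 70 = -19 / 35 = -0.54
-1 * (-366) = 366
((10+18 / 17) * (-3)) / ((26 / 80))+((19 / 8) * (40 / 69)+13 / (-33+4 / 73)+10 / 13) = -283037452 / 2821065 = -100.33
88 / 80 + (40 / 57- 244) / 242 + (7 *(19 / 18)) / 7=118993 / 103455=1.15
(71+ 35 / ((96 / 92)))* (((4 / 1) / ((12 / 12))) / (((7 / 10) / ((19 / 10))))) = 47671 / 42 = 1135.02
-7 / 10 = -0.70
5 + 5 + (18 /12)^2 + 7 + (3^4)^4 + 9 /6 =172186967 /4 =43046741.75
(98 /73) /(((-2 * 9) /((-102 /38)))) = 833 /4161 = 0.20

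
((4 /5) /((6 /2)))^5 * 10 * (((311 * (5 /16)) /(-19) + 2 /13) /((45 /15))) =-2509696 /112539375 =-0.02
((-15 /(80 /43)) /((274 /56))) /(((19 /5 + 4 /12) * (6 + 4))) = -2709 /67952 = -0.04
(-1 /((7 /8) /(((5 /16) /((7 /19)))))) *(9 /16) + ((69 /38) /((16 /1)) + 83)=76871 /931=82.57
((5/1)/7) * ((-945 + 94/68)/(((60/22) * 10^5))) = -352913/142800000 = -0.00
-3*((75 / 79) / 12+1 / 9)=-541 / 948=-0.57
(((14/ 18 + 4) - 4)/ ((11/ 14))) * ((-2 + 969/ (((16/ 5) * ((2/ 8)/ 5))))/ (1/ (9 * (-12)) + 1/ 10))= 726510/ 11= 66046.36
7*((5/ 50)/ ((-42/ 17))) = -17/ 60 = -0.28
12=12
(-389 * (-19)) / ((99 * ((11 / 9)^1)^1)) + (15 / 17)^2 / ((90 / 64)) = 61.64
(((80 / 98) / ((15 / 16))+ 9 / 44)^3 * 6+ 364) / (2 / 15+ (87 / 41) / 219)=250696017103250095 / 96525086284704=2597.21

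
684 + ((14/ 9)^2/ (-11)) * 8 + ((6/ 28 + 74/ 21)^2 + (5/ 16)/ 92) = 696.22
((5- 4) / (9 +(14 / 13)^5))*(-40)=-14851720 / 3879461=-3.83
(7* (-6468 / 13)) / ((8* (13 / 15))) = -169785 / 338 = -502.32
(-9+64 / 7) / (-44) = -1 / 308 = -0.00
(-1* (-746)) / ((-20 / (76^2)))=-1077224 / 5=-215444.80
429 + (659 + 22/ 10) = 5451/ 5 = 1090.20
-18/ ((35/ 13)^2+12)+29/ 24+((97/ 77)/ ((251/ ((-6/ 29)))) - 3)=-119364982325/ 43758028776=-2.73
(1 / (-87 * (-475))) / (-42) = -1 / 1735650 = -0.00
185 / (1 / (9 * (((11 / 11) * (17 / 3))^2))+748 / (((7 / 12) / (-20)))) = -374255 / 51881273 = -0.01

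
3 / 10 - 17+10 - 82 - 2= -907 / 10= -90.70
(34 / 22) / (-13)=-17 / 143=-0.12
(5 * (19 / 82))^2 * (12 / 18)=9025 / 10086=0.89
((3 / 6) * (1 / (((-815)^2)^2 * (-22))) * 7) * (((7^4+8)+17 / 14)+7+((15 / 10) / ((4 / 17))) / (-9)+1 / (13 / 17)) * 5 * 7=-7392707 / 242268916375200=-0.00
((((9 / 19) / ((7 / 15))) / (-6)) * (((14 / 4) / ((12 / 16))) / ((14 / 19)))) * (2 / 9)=-5 / 21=-0.24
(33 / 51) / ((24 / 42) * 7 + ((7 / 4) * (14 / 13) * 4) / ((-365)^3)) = 6953678875 / 42986376834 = 0.16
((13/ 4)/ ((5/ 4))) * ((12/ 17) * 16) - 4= 2156/ 85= 25.36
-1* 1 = -1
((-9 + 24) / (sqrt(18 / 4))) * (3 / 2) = 15 * sqrt(2) / 2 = 10.61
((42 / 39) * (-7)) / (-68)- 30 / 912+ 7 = 237763 / 33592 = 7.08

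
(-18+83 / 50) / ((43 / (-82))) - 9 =554 / 25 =22.16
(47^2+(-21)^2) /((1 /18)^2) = 858600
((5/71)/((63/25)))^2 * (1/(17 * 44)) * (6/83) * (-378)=-15625/547689527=-0.00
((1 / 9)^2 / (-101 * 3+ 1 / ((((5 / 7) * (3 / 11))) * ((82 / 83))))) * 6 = -820 / 3296691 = -0.00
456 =456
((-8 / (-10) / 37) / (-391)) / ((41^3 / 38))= -152 / 4985400535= -0.00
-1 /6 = -0.17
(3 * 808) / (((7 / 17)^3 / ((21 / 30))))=24304.31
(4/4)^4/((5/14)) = 14/5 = 2.80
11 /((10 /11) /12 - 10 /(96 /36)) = -1452 /485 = -2.99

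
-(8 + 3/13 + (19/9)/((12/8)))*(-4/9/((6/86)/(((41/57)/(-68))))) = -350837/540189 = -0.65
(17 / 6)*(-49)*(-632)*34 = 8949752 / 3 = 2983250.67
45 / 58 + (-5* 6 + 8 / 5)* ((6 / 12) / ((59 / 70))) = -16.07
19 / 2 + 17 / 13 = 281 / 26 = 10.81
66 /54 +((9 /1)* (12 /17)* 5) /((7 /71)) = 346369 /1071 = 323.41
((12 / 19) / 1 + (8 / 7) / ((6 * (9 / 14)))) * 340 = 315.48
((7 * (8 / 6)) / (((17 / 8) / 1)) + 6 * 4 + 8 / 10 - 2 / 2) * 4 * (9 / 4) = 21567 / 85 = 253.73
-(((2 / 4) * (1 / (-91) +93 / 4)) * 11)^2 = -8658116401 / 529984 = -16336.56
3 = 3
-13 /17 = -0.76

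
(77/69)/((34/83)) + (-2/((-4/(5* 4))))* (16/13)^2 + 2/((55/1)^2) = 21435455923/1199333850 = 17.87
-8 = -8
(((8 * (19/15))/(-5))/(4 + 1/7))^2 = 1132096/4730625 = 0.24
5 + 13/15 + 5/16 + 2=1963/240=8.18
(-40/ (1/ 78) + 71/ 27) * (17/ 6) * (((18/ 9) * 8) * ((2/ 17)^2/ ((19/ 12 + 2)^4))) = -689512448/ 58119617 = -11.86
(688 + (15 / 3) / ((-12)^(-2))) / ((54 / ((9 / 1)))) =704 / 3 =234.67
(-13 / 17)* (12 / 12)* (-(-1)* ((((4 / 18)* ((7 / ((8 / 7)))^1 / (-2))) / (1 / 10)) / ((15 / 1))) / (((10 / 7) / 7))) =31213 / 18360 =1.70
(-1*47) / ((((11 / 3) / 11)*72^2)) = -0.03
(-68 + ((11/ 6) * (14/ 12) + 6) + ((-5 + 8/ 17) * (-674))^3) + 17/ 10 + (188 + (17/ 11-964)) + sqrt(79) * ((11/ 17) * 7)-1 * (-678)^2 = 77 * sqrt(79)/ 17 + 276764272180425373/ 9727740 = 28451035139.92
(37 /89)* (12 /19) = 444 /1691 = 0.26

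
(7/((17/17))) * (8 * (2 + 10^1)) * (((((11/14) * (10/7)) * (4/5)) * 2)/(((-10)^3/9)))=-9504/875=-10.86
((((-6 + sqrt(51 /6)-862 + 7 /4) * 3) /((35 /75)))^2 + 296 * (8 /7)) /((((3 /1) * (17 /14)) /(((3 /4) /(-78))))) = -1430185073 /17472 + 334125 * sqrt(34) /3536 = -81304.85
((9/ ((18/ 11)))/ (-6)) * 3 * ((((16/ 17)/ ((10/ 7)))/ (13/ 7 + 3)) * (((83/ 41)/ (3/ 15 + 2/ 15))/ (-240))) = 44737/ 4739600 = 0.01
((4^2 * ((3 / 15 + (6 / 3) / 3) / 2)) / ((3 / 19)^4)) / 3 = 13553384 / 3645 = 3718.35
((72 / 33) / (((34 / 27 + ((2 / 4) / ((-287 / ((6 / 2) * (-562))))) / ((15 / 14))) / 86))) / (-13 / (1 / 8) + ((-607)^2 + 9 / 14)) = 4998105 / 39253858468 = 0.00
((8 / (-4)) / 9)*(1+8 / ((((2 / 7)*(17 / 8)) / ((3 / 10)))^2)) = -42674 / 65025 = -0.66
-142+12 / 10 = -704 / 5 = -140.80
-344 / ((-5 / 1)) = 68.80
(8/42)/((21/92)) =368/441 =0.83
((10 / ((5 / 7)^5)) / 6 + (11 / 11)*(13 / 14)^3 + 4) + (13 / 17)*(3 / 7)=1232567311 / 87465000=14.09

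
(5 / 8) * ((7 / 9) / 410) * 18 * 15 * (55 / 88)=0.20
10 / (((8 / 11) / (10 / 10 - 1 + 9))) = 495 / 4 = 123.75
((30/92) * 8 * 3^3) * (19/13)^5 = 4011280380/8539739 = 469.72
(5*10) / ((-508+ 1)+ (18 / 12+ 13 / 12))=-600 / 6053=-0.10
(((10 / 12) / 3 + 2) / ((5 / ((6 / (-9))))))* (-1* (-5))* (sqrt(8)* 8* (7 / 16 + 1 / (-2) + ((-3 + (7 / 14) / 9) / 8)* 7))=15580* sqrt(2) / 243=90.67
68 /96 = 17 /24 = 0.71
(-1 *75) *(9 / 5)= -135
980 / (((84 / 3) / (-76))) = -2660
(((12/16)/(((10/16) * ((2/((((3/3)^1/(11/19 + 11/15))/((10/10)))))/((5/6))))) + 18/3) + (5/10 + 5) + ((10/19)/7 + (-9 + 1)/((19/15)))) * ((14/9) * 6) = 561131/10659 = 52.64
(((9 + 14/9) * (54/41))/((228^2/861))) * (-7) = -245/152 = -1.61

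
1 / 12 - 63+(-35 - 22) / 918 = -38543 / 612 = -62.98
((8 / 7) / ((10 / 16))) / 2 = 32 / 35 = 0.91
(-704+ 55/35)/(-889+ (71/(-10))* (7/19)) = 311410/395283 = 0.79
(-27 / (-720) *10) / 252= 1 / 672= 0.00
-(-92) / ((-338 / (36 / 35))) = -1656 / 5915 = -0.28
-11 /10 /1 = -11 /10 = -1.10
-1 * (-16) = 16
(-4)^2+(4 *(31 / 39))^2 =39712 / 1521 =26.11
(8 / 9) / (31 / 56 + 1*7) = 448 / 3807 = 0.12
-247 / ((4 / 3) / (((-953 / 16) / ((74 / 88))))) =7767903 / 592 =13121.46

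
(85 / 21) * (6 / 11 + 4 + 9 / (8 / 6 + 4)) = 93245 / 3696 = 25.23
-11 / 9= -1.22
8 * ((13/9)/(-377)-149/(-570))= 51092/24795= 2.06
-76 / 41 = -1.85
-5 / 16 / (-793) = 5 / 12688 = 0.00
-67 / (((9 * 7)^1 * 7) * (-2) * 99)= 67 / 87318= 0.00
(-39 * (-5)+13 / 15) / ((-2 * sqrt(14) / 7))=-1469 * sqrt(14) / 30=-183.22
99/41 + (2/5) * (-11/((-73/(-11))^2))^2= 2.44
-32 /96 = -1 /3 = -0.33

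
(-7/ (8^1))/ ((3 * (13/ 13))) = -0.29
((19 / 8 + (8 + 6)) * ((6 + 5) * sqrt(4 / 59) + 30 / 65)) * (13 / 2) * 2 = 393 / 4 + 18733 * sqrt(59) / 236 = 707.96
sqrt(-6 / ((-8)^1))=sqrt(3) / 2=0.87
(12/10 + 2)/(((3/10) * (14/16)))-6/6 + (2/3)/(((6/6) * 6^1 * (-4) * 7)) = 2819/252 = 11.19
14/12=7/6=1.17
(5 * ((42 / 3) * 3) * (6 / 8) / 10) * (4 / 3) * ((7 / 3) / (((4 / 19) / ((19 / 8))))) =17689 / 32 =552.78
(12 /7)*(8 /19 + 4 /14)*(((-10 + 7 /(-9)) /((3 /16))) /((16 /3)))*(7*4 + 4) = -1167104 /2793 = -417.87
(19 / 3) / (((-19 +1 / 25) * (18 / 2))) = -0.04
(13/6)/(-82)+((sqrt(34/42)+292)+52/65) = sqrt(357)/21+720223/2460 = 293.67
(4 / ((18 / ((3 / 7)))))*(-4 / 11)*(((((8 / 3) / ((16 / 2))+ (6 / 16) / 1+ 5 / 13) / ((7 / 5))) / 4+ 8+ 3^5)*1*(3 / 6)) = -2194441 / 504504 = -4.35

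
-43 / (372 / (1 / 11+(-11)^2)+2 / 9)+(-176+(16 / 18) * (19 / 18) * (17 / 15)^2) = -3755606467 / 19992825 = -187.85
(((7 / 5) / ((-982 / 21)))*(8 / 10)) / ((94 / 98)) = -14406 / 576925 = -0.02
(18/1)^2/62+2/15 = 5.36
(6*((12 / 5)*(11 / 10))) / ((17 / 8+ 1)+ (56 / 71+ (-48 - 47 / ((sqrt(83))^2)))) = -18669024 / 52627475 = -0.35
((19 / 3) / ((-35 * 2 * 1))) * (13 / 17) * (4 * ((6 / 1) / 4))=-247 / 595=-0.42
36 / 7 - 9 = -27 / 7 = -3.86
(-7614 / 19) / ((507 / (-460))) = 1167480 / 3211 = 363.59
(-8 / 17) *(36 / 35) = -288 / 595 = -0.48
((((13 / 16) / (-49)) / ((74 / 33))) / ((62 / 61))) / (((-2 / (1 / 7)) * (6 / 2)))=8723 / 50357888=0.00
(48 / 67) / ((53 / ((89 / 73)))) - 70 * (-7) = 127023542 / 259223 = 490.02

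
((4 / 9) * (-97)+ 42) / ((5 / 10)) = -20 / 9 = -2.22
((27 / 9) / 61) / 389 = 3 / 23729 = 0.00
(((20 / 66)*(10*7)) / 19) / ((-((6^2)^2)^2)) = -175 / 263279808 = -0.00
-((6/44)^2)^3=-729/113379904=-0.00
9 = 9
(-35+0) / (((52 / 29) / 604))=-153265 / 13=-11789.62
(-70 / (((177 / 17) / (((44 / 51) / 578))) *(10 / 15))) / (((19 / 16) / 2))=-24640 / 971907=-0.03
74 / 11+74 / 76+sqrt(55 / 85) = sqrt(187) / 17+3219 / 418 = 8.51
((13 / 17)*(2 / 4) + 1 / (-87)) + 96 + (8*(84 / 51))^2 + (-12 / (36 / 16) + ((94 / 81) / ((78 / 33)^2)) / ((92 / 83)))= 5590826606453 / 21109861656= 264.84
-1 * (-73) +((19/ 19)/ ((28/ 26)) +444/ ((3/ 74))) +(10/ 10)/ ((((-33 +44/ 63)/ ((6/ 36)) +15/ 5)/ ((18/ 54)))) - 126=10899.93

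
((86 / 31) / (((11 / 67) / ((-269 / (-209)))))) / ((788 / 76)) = 1549978 / 738947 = 2.10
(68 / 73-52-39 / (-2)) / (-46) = 4609 / 6716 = 0.69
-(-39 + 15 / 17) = 38.12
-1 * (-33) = 33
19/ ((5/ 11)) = 209/ 5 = 41.80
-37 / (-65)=0.57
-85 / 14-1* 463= -6567 / 14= -469.07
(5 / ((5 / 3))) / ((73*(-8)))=-3 / 584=-0.01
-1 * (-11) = 11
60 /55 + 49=551 /11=50.09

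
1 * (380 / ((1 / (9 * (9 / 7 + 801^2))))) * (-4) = -61439834880 / 7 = -8777119268.57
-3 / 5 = -0.60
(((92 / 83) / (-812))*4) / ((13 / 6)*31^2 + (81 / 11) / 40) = -0.00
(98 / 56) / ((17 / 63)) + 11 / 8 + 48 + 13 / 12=23233 / 408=56.94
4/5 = 0.80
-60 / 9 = -20 / 3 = -6.67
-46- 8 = -54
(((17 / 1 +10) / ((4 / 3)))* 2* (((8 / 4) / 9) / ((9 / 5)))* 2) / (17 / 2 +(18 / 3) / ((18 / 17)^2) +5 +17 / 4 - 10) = 216 / 283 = 0.76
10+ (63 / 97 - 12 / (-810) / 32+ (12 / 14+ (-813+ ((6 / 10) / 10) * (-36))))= -5893347517 / 7333200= -803.65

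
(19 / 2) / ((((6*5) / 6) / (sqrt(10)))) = 19*sqrt(10) / 10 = 6.01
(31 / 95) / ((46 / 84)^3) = 2296728 / 1155865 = 1.99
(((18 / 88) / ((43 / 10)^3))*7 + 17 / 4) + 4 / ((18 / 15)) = 79775507 / 10494924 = 7.60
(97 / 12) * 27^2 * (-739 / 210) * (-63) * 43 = 2247047001 / 40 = 56176175.02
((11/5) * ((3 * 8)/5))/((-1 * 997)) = -264/24925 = -0.01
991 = 991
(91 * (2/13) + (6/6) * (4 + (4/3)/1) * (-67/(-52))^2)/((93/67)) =776329/47151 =16.46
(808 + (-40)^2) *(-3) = -7224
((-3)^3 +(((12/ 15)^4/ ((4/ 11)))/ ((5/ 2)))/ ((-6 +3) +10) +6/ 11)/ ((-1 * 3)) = 6350137/ 721875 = 8.80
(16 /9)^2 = 256 /81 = 3.16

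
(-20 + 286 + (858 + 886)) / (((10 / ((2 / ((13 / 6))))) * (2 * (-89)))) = -1206 / 1157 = -1.04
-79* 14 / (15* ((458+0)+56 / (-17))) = -9401 / 57975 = -0.16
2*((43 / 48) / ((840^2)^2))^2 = 1849 / 285553026556703539200000000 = 0.00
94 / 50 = 47 / 25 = 1.88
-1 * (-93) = 93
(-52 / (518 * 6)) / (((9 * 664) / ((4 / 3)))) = -13 / 3482514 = -0.00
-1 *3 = -3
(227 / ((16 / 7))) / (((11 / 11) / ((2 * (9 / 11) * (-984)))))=-1759023 / 11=-159911.18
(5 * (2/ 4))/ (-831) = -5/ 1662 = -0.00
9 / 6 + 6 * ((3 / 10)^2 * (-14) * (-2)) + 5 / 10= 17.12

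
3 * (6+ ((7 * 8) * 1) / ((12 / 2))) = 46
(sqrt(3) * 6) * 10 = 60 * sqrt(3) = 103.92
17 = 17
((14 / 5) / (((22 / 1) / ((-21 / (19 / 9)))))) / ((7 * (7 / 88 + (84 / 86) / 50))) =-46440 / 25441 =-1.83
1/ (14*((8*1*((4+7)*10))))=1/ 12320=0.00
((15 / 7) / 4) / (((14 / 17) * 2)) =255 / 784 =0.33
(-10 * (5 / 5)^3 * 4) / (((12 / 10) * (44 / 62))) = -1550 / 33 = -46.97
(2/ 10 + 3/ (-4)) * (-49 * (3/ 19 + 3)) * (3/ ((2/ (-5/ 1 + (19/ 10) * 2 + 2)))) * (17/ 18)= 9163/ 95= 96.45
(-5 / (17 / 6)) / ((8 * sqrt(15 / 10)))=-0.18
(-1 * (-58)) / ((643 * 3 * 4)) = 29 / 3858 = 0.01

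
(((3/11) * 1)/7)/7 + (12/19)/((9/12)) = 8681/10241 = 0.85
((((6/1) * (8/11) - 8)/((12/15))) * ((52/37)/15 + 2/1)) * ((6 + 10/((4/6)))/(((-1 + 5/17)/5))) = 1728475/1221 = 1415.62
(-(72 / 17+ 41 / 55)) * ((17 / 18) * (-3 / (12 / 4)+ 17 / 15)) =-4657 / 7425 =-0.63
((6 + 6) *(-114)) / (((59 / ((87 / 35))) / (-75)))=1785240 / 413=4322.62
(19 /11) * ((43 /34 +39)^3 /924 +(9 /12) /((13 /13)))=49266317539 /399485856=123.32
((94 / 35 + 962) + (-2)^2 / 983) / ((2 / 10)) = 33190152 / 6881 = 4823.45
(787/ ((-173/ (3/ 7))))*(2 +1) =-5.85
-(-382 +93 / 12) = 1497 / 4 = 374.25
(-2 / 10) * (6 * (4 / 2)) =-12 / 5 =-2.40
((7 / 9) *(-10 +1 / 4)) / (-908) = 91 / 10896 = 0.01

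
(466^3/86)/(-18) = -25298674/387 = -65371.25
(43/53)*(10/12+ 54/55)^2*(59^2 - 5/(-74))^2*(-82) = -41975347731020268563/15802914600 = -2656177597.20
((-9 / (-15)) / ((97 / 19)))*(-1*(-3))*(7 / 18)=133 / 970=0.14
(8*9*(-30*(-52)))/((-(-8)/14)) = 196560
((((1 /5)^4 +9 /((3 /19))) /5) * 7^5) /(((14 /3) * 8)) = 128307039 /25000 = 5132.28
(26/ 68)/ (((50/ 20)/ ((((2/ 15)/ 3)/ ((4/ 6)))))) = 13/ 1275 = 0.01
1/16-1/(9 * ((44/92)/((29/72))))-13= -185771/14256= -13.03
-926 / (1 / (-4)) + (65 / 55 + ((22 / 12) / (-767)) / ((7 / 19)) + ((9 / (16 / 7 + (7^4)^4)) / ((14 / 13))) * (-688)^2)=27766433413133462521343 / 7493959377584401722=3705.18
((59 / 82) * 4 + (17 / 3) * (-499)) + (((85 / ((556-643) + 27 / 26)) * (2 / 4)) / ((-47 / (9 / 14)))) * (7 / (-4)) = -19465564325 / 6890952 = -2824.80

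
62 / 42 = 31 / 21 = 1.48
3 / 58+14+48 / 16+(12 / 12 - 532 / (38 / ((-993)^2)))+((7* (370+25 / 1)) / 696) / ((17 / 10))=-81668401757 / 5916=-13804665.61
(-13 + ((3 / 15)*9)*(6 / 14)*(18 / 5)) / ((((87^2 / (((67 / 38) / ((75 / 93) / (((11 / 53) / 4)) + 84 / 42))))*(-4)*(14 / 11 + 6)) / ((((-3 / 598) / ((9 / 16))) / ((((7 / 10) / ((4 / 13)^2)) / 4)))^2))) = 1841586638848 / 16952390151860287022535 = 0.00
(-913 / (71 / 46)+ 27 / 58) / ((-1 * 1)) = 2433967 / 4118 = 591.06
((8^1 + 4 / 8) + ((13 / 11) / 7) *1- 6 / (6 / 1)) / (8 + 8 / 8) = 1181 / 1386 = 0.85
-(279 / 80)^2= -77841 / 6400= -12.16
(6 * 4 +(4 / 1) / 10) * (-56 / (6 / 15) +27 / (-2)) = -18727 / 5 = -3745.40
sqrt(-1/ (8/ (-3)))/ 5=sqrt(6)/ 20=0.12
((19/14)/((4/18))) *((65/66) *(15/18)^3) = 154375/44352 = 3.48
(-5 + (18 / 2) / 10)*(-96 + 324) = -4674 / 5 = -934.80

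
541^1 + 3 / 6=1083 / 2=541.50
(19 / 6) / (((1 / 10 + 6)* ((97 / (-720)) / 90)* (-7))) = 2052000 / 41419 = 49.54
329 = 329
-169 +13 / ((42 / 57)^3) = -374569 / 2744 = -136.50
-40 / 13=-3.08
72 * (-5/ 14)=-180/ 7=-25.71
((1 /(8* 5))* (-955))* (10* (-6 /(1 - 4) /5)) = -191 /2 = -95.50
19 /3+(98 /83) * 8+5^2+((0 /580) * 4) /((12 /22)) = 40.78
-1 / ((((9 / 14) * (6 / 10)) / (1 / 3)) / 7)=-490 / 81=-6.05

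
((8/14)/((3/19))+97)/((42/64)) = 67616/441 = 153.32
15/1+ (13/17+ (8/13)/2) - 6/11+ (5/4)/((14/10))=1117663/68068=16.42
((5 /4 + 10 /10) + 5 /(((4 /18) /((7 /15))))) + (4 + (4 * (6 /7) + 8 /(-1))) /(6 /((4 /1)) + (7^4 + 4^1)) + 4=2257265 /134764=16.75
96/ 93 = 32/ 31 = 1.03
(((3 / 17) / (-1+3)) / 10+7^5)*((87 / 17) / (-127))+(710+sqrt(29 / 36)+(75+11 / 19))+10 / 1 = 119.21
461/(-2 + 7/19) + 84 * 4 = 53.45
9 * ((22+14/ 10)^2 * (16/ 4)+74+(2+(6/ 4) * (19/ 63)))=7140081/ 350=20400.23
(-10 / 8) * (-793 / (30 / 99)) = 26169 / 8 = 3271.12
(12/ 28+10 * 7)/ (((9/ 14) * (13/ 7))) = 6902/ 117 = 58.99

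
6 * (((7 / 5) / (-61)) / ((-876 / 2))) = 0.00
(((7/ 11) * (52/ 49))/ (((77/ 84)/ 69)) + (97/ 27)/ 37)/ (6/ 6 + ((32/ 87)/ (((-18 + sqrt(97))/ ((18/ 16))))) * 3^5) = -4.49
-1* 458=-458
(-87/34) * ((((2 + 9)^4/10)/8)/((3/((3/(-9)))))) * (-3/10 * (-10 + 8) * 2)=424589/6800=62.44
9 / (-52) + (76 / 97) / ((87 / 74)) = 216497 / 438828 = 0.49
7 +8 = 15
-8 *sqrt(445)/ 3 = -56.25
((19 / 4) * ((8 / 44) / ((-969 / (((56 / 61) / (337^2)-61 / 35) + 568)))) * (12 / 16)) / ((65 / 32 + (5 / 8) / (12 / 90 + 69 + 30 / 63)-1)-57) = 364919145020356 / 53949878872046745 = 0.01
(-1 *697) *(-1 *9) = 6273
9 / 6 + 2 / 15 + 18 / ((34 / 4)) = 1913 / 510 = 3.75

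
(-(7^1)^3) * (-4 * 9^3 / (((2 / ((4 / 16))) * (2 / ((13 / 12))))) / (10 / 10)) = 1083537 / 16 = 67721.06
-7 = -7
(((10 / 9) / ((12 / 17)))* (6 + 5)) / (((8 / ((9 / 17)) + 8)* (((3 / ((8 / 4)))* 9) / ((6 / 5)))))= 187 / 2808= 0.07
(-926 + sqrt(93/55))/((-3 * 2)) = 463/3-sqrt(5115)/330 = 154.12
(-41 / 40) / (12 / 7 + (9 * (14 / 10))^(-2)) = -162729 / 273160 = -0.60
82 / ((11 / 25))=2050 / 11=186.36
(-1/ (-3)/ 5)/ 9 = 1/ 135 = 0.01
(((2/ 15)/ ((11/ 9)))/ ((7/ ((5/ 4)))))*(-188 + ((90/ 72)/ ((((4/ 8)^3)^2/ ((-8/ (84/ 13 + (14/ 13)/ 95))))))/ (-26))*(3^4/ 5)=-89452674/ 1538845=-58.13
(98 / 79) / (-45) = -98 / 3555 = -0.03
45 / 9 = 5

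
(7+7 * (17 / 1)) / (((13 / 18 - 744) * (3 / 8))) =-6048 / 13379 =-0.45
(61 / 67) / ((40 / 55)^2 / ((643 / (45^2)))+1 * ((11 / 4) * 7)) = 18983932 / 436118477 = 0.04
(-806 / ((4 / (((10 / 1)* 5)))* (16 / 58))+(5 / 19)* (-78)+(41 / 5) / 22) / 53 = -305491359 / 443080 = -689.47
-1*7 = -7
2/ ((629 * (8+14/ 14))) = 2/ 5661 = 0.00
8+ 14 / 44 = 183 / 22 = 8.32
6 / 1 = 6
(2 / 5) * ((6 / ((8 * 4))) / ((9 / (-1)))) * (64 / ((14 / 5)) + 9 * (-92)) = 1409 / 210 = 6.71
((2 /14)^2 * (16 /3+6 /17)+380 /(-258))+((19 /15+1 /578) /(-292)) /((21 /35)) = -4365677879 /3200499288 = -1.36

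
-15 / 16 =-0.94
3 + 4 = 7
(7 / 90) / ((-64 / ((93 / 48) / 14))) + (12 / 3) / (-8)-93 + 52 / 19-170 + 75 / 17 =-15261982493 / 59535360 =-256.35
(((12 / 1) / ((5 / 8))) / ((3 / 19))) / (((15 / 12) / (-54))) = -131328 / 25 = -5253.12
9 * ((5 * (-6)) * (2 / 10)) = -54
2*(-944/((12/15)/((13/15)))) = -6136/3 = -2045.33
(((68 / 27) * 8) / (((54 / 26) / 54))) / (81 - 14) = 14144 / 1809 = 7.82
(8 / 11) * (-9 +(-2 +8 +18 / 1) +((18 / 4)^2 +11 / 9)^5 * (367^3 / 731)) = 13642553399526304235099 / 60776065152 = 224472468979.47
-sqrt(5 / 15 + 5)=-4*sqrt(3) / 3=-2.31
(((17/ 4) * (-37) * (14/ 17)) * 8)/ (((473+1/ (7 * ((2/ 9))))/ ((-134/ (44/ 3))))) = 1457652/ 72941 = 19.98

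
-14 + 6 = -8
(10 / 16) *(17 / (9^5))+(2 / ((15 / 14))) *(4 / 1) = 7.47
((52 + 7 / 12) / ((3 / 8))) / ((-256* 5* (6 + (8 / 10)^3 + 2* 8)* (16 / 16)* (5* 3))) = -3155 / 9725184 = -0.00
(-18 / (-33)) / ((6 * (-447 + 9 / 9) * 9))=-1 / 44154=-0.00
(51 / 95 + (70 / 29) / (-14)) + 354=976274 / 2755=354.36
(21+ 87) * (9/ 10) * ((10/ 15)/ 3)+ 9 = 153/ 5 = 30.60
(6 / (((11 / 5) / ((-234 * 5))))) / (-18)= 1950 / 11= 177.27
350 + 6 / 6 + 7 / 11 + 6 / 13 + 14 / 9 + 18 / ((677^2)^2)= 95611719821458798 / 270354262774167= 353.65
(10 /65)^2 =4 /169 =0.02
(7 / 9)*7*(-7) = -343 / 9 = -38.11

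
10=10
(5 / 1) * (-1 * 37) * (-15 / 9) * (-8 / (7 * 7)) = -7400 / 147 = -50.34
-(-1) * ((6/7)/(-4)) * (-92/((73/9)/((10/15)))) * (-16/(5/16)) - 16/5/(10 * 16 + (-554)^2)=-2324653348/28020685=-82.96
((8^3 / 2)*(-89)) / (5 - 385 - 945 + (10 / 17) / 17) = 6584576 / 382915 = 17.20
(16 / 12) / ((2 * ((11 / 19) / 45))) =570 / 11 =51.82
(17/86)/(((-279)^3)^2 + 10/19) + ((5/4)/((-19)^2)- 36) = -20029734665897965736367/556435038333878352028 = -36.00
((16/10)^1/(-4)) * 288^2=-165888/5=-33177.60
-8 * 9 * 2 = -144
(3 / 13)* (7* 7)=147 / 13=11.31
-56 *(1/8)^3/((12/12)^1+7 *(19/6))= -21/4448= -0.00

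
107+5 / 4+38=585 / 4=146.25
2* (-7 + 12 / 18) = -38 / 3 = -12.67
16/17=0.94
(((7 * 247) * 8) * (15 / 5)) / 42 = 988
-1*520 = -520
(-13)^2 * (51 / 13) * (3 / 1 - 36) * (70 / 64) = -765765 / 32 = -23930.16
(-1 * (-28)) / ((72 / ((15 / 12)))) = 35 / 72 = 0.49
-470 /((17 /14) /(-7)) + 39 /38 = 1750943 /646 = 2710.44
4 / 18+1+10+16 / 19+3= 2576 / 171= 15.06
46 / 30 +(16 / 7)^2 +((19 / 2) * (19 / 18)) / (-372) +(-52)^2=8894016403 / 3281040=2710.73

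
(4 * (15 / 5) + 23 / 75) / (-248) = -923 / 18600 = -0.05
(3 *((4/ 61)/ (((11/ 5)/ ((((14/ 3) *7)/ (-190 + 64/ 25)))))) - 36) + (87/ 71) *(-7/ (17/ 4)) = -38.03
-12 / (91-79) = -1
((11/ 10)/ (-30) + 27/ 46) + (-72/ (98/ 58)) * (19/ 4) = -68248147/ 338100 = -201.86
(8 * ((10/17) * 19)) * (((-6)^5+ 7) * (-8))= 5557120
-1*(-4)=4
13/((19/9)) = 117/19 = 6.16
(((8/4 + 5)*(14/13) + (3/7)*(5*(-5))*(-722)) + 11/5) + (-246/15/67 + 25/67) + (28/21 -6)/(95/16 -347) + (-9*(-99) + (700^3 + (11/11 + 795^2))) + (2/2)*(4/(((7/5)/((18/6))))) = 343640671.17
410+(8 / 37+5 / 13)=197499 / 481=410.60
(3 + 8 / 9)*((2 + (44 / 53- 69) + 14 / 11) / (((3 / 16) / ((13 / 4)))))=-4374.54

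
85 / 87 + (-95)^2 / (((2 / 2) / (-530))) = -4783249.02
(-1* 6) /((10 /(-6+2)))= 12 /5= 2.40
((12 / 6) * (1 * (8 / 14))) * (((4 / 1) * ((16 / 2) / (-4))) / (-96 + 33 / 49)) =448 / 4671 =0.10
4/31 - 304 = -9420/31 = -303.87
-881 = -881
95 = 95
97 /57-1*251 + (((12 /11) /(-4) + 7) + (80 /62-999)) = -24107335 /19437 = -1240.28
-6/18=-1/3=-0.33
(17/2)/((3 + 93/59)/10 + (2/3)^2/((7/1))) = 63189/3874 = 16.31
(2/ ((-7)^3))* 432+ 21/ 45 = -10559/ 5145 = -2.05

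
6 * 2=12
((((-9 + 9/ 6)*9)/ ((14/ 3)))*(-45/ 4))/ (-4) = -18225/ 448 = -40.68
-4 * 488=-1952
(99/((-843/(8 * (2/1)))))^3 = -147197952/22188041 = -6.63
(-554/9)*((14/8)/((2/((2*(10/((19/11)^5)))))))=-1561389445/22284891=-70.06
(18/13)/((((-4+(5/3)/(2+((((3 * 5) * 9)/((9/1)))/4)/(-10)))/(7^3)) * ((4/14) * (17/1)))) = -32.87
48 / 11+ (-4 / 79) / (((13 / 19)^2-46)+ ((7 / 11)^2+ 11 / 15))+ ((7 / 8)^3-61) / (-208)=12530266488820877 / 2691887560400896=4.65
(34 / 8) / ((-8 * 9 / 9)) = -17 / 32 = -0.53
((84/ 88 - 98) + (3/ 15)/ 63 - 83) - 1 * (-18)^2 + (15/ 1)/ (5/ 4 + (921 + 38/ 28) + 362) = -41911692787/ 83153070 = -504.03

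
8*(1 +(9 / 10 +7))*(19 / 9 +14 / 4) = 17978 / 45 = 399.51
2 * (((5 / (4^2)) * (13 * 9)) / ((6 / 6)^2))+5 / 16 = 73.44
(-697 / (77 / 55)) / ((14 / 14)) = -3485 / 7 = -497.86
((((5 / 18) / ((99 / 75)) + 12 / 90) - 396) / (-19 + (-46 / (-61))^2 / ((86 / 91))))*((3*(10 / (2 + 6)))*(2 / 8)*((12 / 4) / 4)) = 188019365297 / 12434522496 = 15.12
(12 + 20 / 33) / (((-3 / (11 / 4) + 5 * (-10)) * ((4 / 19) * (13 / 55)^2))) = -229900 / 10959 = -20.98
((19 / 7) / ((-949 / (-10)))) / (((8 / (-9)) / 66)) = -28215 / 13286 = -2.12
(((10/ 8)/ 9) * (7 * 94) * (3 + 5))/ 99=6580/ 891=7.38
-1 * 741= -741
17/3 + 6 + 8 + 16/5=343/15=22.87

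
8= 8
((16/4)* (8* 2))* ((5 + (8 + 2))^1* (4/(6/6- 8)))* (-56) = 30720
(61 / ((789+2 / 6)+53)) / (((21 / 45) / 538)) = 1476810 / 17689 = 83.49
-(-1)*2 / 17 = 2 / 17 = 0.12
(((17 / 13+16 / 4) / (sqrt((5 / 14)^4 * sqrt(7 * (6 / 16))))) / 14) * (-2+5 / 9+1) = -184 * 42^(3 / 4) / 2925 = -1.04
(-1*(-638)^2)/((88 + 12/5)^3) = -12720125/23086352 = -0.55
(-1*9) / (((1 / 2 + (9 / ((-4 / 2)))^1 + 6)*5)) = -9 / 10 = -0.90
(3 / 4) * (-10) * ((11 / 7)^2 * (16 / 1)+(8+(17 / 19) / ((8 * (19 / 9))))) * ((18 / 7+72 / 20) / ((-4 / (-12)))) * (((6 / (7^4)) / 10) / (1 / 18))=-44160522921 / 1486495115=-29.71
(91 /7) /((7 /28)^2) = 208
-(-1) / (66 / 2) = 1 / 33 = 0.03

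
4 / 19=0.21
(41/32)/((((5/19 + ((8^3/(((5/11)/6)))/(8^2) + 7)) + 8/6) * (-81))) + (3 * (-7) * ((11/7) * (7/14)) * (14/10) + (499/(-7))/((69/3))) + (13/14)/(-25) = -424216697609/16168852800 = -26.24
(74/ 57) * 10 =740/ 57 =12.98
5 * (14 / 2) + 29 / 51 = 1814 / 51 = 35.57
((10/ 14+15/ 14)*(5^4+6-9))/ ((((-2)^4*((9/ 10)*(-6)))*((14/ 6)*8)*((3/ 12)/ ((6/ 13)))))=-38875/ 30576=-1.27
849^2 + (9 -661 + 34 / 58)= 20884338 / 29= 720149.59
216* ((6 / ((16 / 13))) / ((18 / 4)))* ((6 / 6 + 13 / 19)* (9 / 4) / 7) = 16848 / 133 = 126.68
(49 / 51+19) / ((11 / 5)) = 5090 / 561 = 9.07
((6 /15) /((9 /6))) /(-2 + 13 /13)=-4 /15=-0.27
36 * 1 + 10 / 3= 118 / 3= 39.33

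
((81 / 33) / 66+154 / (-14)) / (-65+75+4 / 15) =-5685 / 5324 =-1.07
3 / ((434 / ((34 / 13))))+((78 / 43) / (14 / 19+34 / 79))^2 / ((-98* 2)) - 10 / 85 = -23686791648019 / 211696000408256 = -0.11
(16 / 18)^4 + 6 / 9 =8470 / 6561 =1.29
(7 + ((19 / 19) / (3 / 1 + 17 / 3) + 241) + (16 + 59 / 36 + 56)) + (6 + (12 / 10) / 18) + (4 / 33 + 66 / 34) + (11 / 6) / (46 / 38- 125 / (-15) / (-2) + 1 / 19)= 47688510637 / 144838980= 329.25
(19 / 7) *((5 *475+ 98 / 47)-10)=2113807 / 329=6424.95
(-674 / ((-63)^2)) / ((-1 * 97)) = 674 / 384993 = 0.00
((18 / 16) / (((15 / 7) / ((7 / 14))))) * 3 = 63 / 80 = 0.79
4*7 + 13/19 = 545/19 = 28.68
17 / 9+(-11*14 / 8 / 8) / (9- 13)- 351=-401483 / 1152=-348.51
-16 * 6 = -96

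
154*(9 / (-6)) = -231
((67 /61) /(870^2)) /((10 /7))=469 /461709000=0.00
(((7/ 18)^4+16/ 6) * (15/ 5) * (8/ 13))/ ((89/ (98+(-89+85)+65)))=14963861/ 1686906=8.87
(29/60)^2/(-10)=-841/36000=-0.02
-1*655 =-655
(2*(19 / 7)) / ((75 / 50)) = 76 / 21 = 3.62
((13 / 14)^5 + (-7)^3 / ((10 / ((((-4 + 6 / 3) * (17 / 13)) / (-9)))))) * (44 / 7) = -32107298729 / 550597320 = -58.31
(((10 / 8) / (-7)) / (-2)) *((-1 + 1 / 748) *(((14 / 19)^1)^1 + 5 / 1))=-407115 / 795872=-0.51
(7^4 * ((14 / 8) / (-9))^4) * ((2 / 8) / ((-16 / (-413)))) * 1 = 2380862813 / 107495424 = 22.15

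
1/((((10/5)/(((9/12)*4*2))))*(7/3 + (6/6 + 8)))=9/34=0.26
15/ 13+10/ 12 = 155/ 78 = 1.99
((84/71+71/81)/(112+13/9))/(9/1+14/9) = 2369/1377329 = 0.00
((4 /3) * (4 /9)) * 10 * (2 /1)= 320 /27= 11.85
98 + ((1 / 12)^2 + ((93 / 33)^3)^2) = 152802570457 / 255104784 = 598.98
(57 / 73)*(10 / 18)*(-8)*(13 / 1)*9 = -29640 / 73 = -406.03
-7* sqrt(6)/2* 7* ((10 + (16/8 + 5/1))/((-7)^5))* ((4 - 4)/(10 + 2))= 0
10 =10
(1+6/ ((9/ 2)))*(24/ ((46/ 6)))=168/ 23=7.30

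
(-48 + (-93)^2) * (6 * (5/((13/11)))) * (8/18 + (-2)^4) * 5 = 233373800/13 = 17951830.77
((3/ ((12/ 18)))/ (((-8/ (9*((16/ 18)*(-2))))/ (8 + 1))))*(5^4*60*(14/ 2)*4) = 85050000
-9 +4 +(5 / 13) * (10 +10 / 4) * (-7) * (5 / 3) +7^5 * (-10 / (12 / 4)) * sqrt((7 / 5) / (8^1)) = -23497.33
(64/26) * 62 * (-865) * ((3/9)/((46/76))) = -65214080/897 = -72702.43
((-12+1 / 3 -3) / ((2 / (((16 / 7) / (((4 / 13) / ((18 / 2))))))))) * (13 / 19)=-44616 / 133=-335.46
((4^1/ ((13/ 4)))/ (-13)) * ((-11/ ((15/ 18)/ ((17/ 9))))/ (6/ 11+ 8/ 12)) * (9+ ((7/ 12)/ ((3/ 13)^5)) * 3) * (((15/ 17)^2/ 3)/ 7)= 315543679/ 1628991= 193.70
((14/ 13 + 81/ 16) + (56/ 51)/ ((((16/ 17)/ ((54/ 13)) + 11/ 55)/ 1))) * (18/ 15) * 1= 5323029/ 509080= 10.46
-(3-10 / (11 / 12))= 87 / 11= 7.91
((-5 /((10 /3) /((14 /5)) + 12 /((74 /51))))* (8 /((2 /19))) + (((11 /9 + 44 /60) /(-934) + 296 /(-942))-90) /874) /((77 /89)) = -37985775705893861 /816107993499645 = -46.55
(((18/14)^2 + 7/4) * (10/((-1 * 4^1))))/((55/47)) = -31349/4312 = -7.27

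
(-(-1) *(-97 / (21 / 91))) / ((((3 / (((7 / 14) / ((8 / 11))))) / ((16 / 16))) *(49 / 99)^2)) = -15105519 / 38416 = -393.21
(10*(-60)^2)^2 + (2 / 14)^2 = 63504000001 / 49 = 1296000000.02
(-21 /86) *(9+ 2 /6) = -98 /43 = -2.28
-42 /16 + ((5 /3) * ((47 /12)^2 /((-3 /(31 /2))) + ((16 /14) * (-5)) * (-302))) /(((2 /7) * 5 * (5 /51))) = 169259359 /8640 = 19590.20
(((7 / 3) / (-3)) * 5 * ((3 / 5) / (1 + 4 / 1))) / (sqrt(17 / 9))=-7 * sqrt(17) / 85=-0.34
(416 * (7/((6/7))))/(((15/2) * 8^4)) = 637/5760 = 0.11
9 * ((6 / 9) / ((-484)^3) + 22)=11224610493 / 56689952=198.00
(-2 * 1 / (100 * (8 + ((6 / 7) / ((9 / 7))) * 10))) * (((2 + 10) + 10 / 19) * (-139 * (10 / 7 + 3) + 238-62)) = 156927 / 20900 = 7.51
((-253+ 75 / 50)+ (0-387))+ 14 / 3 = -3803 / 6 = -633.83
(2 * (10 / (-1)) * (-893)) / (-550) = -1786 / 55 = -32.47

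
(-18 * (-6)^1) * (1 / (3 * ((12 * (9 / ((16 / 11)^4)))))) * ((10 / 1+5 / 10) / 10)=114688 / 73205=1.57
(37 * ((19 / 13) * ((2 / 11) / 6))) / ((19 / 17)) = 629 / 429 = 1.47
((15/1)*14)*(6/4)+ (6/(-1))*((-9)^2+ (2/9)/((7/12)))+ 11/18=-21757/126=-172.67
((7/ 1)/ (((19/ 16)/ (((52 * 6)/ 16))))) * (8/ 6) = 2912/ 19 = 153.26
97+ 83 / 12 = 1247 / 12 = 103.92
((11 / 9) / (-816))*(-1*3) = 11 / 2448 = 0.00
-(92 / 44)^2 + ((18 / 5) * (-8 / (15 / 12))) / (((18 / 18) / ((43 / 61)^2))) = -178078129 / 11256025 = -15.82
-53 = -53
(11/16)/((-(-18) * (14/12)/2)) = 11/168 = 0.07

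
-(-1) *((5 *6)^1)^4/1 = 810000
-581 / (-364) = 83 / 52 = 1.60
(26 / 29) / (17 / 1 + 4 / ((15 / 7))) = 390 / 8207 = 0.05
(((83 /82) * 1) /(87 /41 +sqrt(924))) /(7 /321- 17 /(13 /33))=10044411 /185470695500- 115453 * sqrt(231) /2261837750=-0.00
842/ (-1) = -842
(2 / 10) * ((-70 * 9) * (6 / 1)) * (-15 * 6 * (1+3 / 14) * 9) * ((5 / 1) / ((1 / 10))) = 37179000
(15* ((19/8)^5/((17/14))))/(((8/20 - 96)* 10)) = -259990395/266272768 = -0.98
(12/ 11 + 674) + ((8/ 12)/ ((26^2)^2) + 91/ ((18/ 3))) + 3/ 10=26034379751/ 37700520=690.56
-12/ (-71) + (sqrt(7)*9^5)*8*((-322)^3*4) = -166908771500658.56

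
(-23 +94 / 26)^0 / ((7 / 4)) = 0.57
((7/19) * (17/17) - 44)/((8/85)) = -70465/152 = -463.59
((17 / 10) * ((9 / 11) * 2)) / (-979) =-153 / 53845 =-0.00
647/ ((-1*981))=-647/ 981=-0.66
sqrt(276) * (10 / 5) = 4 * sqrt(69) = 33.23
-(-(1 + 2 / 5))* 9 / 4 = 63 / 20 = 3.15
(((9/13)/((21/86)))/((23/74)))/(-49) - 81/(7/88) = -104451420/102557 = -1018.47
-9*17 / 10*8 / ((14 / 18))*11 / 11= -5508 / 35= -157.37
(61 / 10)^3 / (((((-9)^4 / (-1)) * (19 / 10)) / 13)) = -0.24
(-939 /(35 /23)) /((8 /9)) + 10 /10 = -194093 /280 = -693.19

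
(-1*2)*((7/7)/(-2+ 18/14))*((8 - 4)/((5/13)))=728/25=29.12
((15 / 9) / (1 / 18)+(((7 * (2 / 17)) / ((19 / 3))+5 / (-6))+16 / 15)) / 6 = 294221 / 58140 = 5.06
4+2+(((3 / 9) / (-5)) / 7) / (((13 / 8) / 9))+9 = 6801 / 455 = 14.95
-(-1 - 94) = 95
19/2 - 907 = -1795/2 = -897.50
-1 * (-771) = 771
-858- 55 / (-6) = -848.83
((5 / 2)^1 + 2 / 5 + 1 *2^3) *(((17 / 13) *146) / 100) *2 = 135269 / 3250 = 41.62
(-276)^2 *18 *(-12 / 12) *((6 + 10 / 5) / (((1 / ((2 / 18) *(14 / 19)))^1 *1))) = -17063424 / 19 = -898074.95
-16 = -16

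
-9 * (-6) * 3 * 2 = 324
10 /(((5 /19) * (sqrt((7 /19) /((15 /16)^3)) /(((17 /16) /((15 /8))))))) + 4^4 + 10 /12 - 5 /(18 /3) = 323 * sqrt(1995) /448 + 256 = 288.20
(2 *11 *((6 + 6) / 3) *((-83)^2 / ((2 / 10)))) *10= 30311600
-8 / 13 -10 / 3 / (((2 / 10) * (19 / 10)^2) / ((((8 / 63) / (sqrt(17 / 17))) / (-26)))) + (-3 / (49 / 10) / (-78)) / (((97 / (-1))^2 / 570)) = -34605094066 / 58418966151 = -0.59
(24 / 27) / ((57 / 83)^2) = 1.88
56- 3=53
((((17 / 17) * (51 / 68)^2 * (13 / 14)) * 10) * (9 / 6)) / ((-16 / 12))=-5265 / 896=-5.88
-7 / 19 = -0.37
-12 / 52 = -3 / 13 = -0.23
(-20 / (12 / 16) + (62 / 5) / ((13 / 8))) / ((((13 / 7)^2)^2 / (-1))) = 8912512 / 5569395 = 1.60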